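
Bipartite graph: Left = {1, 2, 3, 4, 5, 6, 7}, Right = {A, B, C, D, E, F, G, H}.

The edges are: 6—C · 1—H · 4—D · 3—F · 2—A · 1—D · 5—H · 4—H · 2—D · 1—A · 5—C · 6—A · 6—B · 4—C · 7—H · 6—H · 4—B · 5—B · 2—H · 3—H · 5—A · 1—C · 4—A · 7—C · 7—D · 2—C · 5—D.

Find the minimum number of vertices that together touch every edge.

{3, A, B, C, D, H} is a vertex cover of size 6: every edge has an endpoint in this set.
No smaller cover exists because 1–D, 2–C, 3–F, 4–H, 5–A, 6–B is a matching of size 6, and a cover must include an endpoint of each of these disjoint edges (König's theorem).

6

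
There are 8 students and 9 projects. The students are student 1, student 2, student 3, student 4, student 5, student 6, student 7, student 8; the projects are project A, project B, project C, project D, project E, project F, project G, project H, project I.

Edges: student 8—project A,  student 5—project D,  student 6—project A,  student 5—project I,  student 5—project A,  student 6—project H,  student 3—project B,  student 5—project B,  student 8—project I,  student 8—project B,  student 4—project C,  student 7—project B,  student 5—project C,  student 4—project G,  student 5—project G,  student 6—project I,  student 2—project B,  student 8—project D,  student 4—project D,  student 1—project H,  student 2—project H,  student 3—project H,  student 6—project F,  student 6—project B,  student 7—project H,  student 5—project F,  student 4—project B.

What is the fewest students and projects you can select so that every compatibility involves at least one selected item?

6

{student 4, student 5, student 6, student 8, project B, project H} is a vertex cover of size 6: every edge has an endpoint in this set.
No smaller cover exists because student 1–project H, student 2–project B, student 4–project C, student 5–project G, student 6–project F, student 8–project I is a matching of size 6, and a cover must include an endpoint of each of these disjoint edges (König's theorem).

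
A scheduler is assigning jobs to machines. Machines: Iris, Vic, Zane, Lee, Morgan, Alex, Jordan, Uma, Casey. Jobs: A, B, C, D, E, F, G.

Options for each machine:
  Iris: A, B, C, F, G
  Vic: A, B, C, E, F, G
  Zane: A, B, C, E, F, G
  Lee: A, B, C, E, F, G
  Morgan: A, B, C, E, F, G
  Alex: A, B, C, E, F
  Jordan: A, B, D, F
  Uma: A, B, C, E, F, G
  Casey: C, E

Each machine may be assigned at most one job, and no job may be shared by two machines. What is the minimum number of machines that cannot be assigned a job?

One maximum matching: Iris→C, Vic→F, Zane→B, Lee→G, Morgan→E, Alex→A, Jordan→D.
The set {Iris, Vic, Zane, Lee, Morgan, Alex, Uma, Casey} has only 6 neighbours ({A, B, C, E, F, G}), so by Hall's theorem at most 7 of the 9 machines can be matched.
That matches 7 of the 9, leaving 2 unmatched; no matching can do better.

2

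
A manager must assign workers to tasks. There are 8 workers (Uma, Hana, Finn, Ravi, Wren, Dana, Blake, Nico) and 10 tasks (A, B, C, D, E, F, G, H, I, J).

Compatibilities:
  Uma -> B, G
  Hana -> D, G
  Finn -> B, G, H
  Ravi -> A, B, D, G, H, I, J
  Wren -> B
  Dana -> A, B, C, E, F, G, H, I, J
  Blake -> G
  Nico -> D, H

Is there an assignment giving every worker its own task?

The set {Uma, Hana, Finn, Wren, Blake, Nico} has only 4 neighbours ({B, D, G, H}), so by Hall's theorem at most 6 of the 8 workers can be matched.
Hence no matching covers every worker.

No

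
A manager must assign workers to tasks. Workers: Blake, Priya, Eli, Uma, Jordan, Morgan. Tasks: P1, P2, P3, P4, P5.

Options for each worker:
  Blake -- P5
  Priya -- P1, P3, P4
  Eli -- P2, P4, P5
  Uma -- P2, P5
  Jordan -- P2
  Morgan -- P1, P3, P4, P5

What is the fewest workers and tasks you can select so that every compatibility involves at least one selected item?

5

{Priya, Eli, Morgan, P2, P5} is a vertex cover of size 5: every edge has an endpoint in this set.
No smaller cover exists because Blake–P5, Priya–P3, Eli–P4, Uma–P2, Morgan–P1 is a matching of size 5, and a cover must include an endpoint of each of these disjoint edges (König's theorem).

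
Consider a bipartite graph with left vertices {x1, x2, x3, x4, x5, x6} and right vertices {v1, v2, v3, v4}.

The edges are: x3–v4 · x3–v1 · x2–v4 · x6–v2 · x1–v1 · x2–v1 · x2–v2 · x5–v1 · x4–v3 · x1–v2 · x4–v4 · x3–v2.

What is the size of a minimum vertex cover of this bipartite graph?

A maximum matching has 4 edges (e.g. x1–v1, x2–v4, x3–v2, x4–v3).
By König's theorem the minimum vertex cover has the same size. One such cover is {x4, v1, v2, v4}.

4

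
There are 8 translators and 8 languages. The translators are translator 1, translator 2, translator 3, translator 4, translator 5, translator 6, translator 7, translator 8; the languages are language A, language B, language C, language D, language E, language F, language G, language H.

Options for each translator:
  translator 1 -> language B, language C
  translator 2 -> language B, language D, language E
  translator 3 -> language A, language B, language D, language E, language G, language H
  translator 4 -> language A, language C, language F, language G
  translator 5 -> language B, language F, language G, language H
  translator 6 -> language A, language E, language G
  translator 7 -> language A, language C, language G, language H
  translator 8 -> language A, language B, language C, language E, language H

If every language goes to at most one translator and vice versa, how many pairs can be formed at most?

A valid assignment of size 8: translator 1–language C, translator 2–language D, translator 3–language G, translator 4–language A, translator 5–language F, translator 6–language E, translator 7–language H, translator 8–language B.
All 8 translators are matched, so no larger matching exists.

8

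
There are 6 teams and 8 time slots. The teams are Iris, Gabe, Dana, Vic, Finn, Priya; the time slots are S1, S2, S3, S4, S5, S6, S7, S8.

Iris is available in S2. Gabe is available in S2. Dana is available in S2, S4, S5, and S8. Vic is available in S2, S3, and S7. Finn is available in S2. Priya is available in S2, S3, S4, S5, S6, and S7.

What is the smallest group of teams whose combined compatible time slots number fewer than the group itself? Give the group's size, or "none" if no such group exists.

2

Take S = {Iris, Gabe}. Its neighbourhood is {S2}, so |N(S)| = 1 < |S| = 2.
No single vertex violates Hall's condition since each has at least one neighbour, so 2 is the minimum.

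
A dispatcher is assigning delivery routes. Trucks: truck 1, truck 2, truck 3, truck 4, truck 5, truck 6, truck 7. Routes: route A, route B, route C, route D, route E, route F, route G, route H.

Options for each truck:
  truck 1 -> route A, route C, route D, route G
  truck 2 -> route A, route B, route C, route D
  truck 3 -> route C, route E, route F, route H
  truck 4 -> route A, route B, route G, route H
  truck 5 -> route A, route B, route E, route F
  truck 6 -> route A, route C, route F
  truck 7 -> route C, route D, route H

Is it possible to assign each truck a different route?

For example, pair truck 1→route D, truck 2→route C, truck 3→route E, truck 4→route G, truck 5→route B, truck 6→route F, truck 7→route H.
Every truck is matched, so this matching saturates all of them.

Yes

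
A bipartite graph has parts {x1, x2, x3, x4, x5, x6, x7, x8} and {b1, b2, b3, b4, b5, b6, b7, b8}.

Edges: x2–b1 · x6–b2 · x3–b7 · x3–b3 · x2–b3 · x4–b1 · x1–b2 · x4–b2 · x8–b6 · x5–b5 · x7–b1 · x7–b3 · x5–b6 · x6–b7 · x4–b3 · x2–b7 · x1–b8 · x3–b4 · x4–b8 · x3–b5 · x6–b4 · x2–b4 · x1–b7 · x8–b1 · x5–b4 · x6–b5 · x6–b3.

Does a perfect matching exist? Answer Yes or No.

One maximum matching: x1→b2, x2→b4, x3→b3, x4→b8, x5→b5, x6→b7, x7→b1, x8→b6.
All 8 left vertices are covered.

Yes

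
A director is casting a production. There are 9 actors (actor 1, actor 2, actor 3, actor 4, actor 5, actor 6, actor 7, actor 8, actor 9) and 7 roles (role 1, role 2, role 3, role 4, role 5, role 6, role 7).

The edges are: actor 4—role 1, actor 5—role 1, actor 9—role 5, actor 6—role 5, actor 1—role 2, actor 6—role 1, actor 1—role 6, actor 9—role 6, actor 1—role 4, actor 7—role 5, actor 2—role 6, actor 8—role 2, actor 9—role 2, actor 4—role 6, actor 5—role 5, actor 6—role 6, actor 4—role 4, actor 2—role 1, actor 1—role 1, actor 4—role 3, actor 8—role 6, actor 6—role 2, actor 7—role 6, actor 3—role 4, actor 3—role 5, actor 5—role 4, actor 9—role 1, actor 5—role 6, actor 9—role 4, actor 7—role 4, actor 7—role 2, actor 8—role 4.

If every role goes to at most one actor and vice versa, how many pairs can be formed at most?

One maximum matching: actor 1-role 2, actor 2-role 6, actor 3-role 4, actor 4-role 3, actor 5-role 1, actor 6-role 5.
The set {actor 1, actor 2, actor 3, actor 5, actor 6, actor 7, actor 8, actor 9} has only 5 neighbours ({role 1, role 2, role 4, role 5, role 6}), so by Hall's theorem at most 6 of the 9 actors can be matched.

6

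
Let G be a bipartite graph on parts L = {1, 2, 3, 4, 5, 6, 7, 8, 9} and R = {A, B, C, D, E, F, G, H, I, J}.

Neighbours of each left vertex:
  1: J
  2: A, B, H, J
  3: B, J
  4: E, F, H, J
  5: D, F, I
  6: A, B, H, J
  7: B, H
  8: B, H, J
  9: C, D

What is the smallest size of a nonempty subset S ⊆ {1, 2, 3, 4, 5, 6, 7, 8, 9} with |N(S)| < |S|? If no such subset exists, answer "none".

Take S = {1, 3, 7, 8}. Its neighbourhood is {B, H, J}, so |N(S)| = 3 < |S| = 4.
Every subset of size less than 4 has at least as many neighbours as members, so 4 is the minimum.

4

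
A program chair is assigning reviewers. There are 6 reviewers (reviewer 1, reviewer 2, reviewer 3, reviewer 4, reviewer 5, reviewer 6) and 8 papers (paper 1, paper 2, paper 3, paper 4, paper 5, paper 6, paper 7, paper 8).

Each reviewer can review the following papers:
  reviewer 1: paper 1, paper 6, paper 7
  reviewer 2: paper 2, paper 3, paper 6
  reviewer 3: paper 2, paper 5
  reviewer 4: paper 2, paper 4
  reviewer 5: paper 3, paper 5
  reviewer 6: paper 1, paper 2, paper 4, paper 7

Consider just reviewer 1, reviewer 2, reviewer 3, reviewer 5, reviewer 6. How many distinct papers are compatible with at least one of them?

The union of neighbours of {reviewer 1, reviewer 2, reviewer 3, reviewer 5, reviewer 6} is {paper 1, paper 2, paper 3, paper 4, paper 5, paper 6, paper 7}, which has 7 elements.
Since |N(S)| = 7 ≥ |S| = 5, Hall's condition holds for this subset.

7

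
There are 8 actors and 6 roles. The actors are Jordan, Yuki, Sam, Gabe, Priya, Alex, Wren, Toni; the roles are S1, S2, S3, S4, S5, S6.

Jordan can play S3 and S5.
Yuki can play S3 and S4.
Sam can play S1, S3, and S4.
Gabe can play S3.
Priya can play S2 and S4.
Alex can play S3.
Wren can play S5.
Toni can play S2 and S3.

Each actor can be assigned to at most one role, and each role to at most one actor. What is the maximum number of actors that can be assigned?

A valid assignment of size 5: Jordan→S5, Yuki→S4, Sam→S1, Gabe→S3, Priya→S2.
The set {Jordan, Yuki, Gabe, Priya, Alex, Wren, Toni} has only 4 neighbours ({S2, S3, S4, S5}), so by Hall's theorem at most 5 of the 8 actors can be matched.

5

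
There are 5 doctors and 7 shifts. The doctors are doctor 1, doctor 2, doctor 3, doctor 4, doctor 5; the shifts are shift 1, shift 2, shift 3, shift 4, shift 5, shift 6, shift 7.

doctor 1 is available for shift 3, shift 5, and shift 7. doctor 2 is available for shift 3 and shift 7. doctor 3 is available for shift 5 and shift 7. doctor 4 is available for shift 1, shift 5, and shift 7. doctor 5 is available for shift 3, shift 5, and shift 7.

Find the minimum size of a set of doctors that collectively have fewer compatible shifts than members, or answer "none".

4

Take S = {doctor 1, doctor 2, doctor 3, doctor 5}. Its neighbourhood is {shift 3, shift 5, shift 7}, so |N(S)| = 3 < |S| = 4.
Every subset of size less than 4 has at least as many neighbours as members, so 4 is the minimum.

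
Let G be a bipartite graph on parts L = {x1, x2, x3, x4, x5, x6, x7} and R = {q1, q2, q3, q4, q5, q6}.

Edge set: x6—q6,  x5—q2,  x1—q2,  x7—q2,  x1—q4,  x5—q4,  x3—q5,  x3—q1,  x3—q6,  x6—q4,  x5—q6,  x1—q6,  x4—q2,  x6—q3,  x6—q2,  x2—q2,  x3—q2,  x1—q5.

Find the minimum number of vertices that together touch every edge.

5

{x1, x3, x5, x6, q2} is a vertex cover of size 5: every edge has an endpoint in this set.
No smaller cover exists because x1–q5, x2–q2, x3–q1, x5–q4, x6–q6 is a matching of size 5, and a cover must include an endpoint of each of these disjoint edges (König's theorem).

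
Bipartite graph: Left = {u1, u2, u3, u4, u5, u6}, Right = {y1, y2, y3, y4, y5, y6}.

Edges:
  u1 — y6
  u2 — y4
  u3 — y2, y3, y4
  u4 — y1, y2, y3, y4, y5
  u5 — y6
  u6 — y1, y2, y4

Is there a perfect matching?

The set {u1, u5} has only 1 neighbour ({y6}), so by Hall's theorem at most 5 of the 6 left vertices can be matched.
Hence no matching covers every left vertex.

No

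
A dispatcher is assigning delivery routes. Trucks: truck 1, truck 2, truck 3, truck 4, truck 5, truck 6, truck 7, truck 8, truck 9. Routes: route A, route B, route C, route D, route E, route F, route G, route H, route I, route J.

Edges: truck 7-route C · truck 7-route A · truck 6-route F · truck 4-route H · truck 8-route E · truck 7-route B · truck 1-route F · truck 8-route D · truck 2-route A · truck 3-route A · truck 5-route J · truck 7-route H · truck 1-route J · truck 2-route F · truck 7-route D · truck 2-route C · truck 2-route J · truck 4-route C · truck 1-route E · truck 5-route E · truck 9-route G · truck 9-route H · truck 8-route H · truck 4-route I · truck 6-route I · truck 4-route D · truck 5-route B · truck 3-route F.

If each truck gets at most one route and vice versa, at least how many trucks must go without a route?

0

One maximum matching: truck 1–route F, truck 2–route C, truck 3–route A, truck 4–route H, truck 5–route B, truck 6–route I, truck 7–route D, truck 8–route E, truck 9–route G.
All 9 trucks are matched, so no larger matching exists.
That matches 9 of the 9, leaving 0 unmatched; no matching can do better.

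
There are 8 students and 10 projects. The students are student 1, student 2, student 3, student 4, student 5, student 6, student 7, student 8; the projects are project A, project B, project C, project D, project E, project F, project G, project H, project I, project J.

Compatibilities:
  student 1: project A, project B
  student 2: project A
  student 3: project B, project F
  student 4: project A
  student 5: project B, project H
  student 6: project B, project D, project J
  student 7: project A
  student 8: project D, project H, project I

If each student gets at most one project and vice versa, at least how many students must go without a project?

A valid assignment of size 6: student 1-project B, student 2-project A, student 3-project F, student 5-project H, student 6-project J, student 8-project I.
The set {student 2, student 4, student 7} has only 1 neighbour ({project A}), so by Hall's theorem at most 6 of the 8 students can be matched.
That matches 6 of the 8, leaving 2 unmatched; no matching can do better.

2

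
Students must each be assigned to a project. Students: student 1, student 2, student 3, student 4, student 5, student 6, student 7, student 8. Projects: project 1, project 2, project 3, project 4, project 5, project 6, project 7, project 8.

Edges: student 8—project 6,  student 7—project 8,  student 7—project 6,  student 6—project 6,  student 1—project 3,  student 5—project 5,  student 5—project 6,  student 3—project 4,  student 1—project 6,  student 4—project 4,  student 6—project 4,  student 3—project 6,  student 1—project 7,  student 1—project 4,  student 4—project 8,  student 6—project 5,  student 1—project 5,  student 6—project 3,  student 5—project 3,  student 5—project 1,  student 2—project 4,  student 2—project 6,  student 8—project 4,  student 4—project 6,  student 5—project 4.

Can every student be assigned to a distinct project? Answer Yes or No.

No

The set {student 2, student 3, student 4, student 7, student 8} has only 3 neighbours ({project 4, project 6, project 8}), so by Hall's theorem at most 6 of the 8 students can be matched.
Hence no matching covers every student.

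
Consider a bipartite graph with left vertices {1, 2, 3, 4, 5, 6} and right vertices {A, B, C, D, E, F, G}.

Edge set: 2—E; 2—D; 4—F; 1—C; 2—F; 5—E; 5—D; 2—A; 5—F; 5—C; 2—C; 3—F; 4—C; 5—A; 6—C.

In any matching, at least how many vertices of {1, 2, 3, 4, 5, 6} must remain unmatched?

One maximum matching: 1→C, 2→E, 3→F, 5→A.
The set {1, 3, 4, 6} has only 2 neighbours ({C, F}), so by Hall's theorem at most 4 of the 6 left vertices can be matched.
That matches 4 of the 6, leaving 2 unmatched; no matching can do better.

2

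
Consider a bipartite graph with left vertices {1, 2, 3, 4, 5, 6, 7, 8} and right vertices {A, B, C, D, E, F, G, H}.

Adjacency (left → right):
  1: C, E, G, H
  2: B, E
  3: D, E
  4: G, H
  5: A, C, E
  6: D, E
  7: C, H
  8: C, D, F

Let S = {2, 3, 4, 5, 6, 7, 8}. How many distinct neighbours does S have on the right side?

8

The union of neighbours of {2, 3, 4, 5, 6, 7, 8} is {A, B, C, D, E, F, G, H}, which has 8 elements.
Since |N(S)| = 8 ≥ |S| = 7, Hall's condition holds for this subset.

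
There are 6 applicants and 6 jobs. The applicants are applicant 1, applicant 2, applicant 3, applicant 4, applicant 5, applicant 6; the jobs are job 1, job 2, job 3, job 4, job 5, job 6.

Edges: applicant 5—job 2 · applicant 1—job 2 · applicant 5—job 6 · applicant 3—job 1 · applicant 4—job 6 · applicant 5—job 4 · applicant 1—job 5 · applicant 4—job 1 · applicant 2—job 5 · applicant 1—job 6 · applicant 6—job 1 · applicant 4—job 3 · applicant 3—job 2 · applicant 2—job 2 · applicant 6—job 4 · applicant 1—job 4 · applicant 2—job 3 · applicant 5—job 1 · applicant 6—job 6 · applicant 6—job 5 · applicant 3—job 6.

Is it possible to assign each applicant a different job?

A valid assignment of size 6: applicant 1→job 2, applicant 2→job 5, applicant 3→job 1, applicant 4→job 3, applicant 5→job 4, applicant 6→job 6.
Every applicant is matched, so this is a perfect matching.

Yes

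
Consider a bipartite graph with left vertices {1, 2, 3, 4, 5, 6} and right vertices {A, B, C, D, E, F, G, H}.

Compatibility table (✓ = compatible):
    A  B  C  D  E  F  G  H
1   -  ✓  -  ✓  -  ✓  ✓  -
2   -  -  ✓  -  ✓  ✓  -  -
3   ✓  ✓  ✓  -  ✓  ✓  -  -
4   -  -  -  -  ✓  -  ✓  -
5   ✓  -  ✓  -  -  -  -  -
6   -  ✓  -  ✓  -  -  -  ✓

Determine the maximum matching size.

For example, pair 1→F, 2→E, 3→A, 4→G, 5→C, 6→B.
All 6 left vertices are matched, so no larger matching exists.

6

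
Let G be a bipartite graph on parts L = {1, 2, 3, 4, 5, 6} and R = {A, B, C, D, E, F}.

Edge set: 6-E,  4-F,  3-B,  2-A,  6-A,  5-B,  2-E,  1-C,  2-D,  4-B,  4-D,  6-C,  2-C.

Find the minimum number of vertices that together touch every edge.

A maximum matching has 5 edges (e.g. 1–C, 2–D, 3–B, 4–F, 6–E).
By König's theorem the minimum vertex cover has the same size. One such cover is {1, 2, 4, 6, B}.

5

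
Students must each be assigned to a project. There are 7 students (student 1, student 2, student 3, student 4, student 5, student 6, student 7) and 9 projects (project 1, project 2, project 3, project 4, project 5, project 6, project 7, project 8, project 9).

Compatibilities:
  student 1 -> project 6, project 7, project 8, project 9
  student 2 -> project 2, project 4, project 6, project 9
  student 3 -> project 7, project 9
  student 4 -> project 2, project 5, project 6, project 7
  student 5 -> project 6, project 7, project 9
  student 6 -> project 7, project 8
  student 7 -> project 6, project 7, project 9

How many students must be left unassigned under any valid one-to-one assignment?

For example, pair student 1-project 9, student 2-project 4, student 3-project 7, student 4-project 2, student 5-project 6, student 6-project 8.
The set {student 1, student 3, student 5, student 6, student 7} has only 4 neighbours ({project 6, project 7, project 8, project 9}), so by Hall's theorem at most 6 of the 7 students can be matched.
That matches 6 of the 7, leaving 1 unmatched; no matching can do better.

1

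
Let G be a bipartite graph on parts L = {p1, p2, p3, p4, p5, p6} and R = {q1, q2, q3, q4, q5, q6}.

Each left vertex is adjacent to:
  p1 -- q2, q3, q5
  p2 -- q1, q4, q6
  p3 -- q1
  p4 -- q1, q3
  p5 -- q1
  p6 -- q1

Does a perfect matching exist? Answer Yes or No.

No

The set {p3, p5, p6} has only 1 neighbour ({q1}), so by Hall's theorem at most 4 of the 6 left vertices can be matched.
Hence no matching covers every left vertex.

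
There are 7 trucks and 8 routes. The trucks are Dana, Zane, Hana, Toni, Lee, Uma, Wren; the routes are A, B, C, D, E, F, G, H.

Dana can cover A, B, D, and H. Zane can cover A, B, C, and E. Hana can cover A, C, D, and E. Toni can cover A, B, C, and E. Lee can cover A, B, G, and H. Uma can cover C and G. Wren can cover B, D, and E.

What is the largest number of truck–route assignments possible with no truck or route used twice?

One maximum matching: Dana→D, Zane→E, Hana→A, Toni→C, Lee→H, Uma→G, Wren→B.
All 7 trucks are matched, so no larger matching exists.

7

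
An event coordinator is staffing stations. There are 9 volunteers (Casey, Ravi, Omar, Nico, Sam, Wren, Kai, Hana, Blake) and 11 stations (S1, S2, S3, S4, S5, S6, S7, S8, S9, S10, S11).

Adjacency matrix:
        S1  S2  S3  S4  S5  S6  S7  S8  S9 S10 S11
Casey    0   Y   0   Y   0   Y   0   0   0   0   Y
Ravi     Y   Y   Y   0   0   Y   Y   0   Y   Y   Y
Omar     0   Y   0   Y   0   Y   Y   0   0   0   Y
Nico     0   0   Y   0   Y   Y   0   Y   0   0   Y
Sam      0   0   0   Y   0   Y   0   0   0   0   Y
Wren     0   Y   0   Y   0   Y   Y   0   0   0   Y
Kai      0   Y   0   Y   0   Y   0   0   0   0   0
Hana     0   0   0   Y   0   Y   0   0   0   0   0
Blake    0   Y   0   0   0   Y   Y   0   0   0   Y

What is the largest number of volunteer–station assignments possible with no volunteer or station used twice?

7

One maximum matching: Casey-S4, Ravi-S3, Omar-S11, Nico-S8, Sam-S6, Wren-S7, Kai-S2.
The set {Casey, Omar, Sam, Wren, Kai, Hana, Blake} has only 5 neighbours ({S11, S2, S4, S6, S7}), so by Hall's theorem at most 7 of the 9 volunteers can be matched.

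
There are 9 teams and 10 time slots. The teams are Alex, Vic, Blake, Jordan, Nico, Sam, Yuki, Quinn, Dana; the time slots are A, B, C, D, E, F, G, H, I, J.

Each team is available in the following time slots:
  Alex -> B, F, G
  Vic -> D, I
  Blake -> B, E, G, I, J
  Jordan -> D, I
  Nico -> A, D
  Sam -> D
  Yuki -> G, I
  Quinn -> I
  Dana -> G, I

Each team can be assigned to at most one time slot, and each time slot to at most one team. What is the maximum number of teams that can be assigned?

One maximum matching: Alex–B, Vic–I, Blake–J, Jordan–D, Nico–A, Yuki–G.
The set {Vic, Jordan, Sam, Yuki, Quinn, Dana} has only 3 neighbours ({D, G, I}), so by Hall's theorem at most 6 of the 9 teams can be matched.

6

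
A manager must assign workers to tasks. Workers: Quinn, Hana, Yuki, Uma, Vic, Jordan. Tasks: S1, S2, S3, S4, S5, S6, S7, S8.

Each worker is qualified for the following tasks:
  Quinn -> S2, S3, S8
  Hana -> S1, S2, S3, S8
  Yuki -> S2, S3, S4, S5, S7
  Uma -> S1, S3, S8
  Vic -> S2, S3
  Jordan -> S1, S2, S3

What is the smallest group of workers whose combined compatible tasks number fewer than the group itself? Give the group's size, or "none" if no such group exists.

5

Take S = {Quinn, Hana, Uma, Vic, Jordan}. Its neighbourhood is {S1, S2, S3, S8}, so |N(S)| = 4 < |S| = 5.
Every subset of size less than 5 has at least as many neighbours as members, so 5 is the minimum.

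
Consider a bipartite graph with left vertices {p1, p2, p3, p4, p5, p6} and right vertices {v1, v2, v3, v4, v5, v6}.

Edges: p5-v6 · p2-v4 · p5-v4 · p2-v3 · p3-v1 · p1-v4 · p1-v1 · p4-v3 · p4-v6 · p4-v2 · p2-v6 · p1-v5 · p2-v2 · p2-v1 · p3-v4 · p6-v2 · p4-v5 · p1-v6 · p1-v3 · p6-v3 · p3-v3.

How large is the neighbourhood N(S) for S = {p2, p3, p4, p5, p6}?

The union of neighbours of {p2, p3, p4, p5, p6} is {v1, v2, v3, v4, v5, v6}, which has 6 elements.
Since |N(S)| = 6 ≥ |S| = 5, Hall's condition holds for this subset.

6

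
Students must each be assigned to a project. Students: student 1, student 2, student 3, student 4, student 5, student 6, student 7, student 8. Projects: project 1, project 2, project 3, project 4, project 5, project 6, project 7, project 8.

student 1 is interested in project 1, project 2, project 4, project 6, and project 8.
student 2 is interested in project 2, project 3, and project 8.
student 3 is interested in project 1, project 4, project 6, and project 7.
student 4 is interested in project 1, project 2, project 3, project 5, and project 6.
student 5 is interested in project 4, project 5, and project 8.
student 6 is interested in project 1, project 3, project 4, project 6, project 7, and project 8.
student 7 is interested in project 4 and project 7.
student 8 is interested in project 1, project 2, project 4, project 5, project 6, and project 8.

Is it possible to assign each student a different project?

Yes

One maximum matching: student 1-project 6, student 2-project 8, student 3-project 1, student 4-project 3, student 5-project 5, student 6-project 7, student 7-project 4, student 8-project 2.
All 8 students are covered.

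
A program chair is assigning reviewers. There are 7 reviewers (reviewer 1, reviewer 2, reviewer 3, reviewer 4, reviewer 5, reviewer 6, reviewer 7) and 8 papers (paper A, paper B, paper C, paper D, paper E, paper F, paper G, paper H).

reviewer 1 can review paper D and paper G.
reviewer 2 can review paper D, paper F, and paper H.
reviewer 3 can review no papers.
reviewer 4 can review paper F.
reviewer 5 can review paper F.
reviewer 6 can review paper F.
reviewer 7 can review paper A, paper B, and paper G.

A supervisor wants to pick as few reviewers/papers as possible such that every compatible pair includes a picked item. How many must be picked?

4

The 4 edges reviewer 1–paper G, reviewer 2–paper D, reviewer 4–paper F, reviewer 7–paper B form a matching, so any vertex cover needs at least 4 vertices (one per matched edge).
Conversely {reviewer 1, reviewer 2, reviewer 7, paper F} meets every edge and has exactly 4 vertices, so 4 is optimal.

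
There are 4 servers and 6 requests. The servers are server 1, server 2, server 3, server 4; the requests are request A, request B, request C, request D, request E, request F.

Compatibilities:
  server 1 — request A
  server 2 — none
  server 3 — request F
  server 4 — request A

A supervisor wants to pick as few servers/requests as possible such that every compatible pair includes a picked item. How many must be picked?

2

The 2 edges server 1–request A, server 3–request F form a matching, so any vertex cover needs at least 2 vertices (one per matched edge).
Conversely {server 3, request A} meets every edge and has exactly 2 vertices, so 2 is optimal.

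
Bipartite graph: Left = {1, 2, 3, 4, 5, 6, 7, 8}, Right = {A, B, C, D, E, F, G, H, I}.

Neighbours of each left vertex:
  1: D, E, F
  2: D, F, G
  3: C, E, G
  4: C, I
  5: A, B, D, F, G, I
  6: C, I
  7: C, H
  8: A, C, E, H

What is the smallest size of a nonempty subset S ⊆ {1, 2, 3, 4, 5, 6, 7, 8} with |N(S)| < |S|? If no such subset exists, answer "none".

none

A matching saturating every left vertex exists, for instance 1→D, 2→F, 3→G, 4→I, 5→A, 6→C, 7→H, 8→E.
By Hall's marriage theorem, this means |N(S)| ≥ |S| for every subset S, so no violating subset exists.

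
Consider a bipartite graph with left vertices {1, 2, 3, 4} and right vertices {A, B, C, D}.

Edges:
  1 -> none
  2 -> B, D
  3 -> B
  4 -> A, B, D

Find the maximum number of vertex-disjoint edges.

One maximum matching: 2-D, 3-B, 4-A.
The set {1} has only 0 neighbours (∅), so by Hall's theorem at most 3 of the 4 left vertices can be matched.

3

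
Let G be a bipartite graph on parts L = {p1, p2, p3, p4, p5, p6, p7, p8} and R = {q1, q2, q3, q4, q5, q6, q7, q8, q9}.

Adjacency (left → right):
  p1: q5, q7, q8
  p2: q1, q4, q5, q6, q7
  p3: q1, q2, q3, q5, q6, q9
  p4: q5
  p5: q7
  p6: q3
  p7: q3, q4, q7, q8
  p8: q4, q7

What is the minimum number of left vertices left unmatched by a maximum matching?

One maximum matching: p1-q8, p2-q6, p3-q9, p4-q5, p5-q7, p6-q3, p7-q4.
The set {p1, p4, p5, p6, p7, p8} has only 5 neighbours ({q3, q4, q5, q7, q8}), so by Hall's theorem at most 7 of the 8 left vertices can be matched.
That matches 7 of the 8, leaving 1 unmatched; no matching can do better.

1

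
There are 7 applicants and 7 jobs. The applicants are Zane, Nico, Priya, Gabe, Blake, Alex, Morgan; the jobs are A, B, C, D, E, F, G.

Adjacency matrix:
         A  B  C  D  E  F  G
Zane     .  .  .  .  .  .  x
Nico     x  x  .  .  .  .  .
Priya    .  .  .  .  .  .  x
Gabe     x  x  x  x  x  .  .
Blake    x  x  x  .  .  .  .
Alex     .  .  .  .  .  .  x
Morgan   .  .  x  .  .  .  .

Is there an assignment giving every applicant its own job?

The set {Zane, Priya, Alex} has only 1 neighbour ({G}), so by Hall's theorem at most 5 of the 7 applicants can be matched.
Hence no matching covers every applicant.

No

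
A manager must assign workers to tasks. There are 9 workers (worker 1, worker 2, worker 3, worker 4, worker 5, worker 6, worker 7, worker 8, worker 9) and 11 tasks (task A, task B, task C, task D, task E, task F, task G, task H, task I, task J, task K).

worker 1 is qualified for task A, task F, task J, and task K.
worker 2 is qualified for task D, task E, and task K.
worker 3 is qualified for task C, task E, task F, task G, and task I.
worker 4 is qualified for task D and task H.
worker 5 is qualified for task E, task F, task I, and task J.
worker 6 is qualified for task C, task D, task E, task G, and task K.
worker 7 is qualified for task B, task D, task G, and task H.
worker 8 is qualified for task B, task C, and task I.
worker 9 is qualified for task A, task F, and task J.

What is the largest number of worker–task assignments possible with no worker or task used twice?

9

For example, pair worker 1-task A, worker 2-task D, worker 3-task F, worker 4-task H, worker 5-task E, worker 6-task C, worker 7-task G, worker 8-task I, worker 9-task J.
This saturates every worker, so 9 is the maximum.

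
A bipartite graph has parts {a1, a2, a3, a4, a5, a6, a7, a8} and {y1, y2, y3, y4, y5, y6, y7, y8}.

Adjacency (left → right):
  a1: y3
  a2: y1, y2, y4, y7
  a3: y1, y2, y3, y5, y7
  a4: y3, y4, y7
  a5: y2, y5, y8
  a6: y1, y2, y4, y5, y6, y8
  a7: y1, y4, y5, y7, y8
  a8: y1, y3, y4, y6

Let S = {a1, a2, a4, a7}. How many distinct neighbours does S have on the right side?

7

The union of neighbours of {a1, a2, a4, a7} is {y1, y2, y3, y4, y5, y7, y8}, which has 7 elements.
Since |N(S)| = 7 ≥ |S| = 4, Hall's condition holds for this subset.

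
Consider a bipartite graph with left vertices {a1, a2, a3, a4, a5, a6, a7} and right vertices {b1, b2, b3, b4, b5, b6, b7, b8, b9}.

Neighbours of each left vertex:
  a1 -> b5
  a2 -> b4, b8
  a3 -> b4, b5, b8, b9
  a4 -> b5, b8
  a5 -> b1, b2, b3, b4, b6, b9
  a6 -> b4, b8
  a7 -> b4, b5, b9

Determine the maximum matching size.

5

A valid assignment of size 5: a1–b5, a2–b4, a3–b9, a4–b8, a5–b1.
The set {a1, a2, a3, a4, a6, a7} has only 4 neighbours ({b4, b5, b8, b9}), so by Hall's theorem at most 5 of the 7 left vertices can be matched.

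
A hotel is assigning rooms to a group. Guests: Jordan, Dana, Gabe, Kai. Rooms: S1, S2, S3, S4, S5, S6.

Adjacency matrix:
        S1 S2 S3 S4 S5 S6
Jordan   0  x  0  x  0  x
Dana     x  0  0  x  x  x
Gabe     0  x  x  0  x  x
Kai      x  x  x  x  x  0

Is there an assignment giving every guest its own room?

A valid assignment of size 4: Jordan→S4, Dana→S1, Gabe→S6, Kai→S2.
All 4 guests are covered.

Yes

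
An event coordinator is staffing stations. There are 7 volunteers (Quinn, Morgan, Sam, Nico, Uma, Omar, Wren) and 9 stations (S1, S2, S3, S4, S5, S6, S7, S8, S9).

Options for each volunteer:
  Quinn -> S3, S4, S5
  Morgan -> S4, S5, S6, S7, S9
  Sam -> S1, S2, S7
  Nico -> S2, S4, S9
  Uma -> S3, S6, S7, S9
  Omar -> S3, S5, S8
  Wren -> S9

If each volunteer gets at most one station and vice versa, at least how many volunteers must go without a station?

0

For example, pair Quinn→S3, Morgan→S7, Sam→S2, Nico→S4, Uma→S6, Omar→S8, Wren→S9.
This saturates every volunteer, so 7 is the maximum.
That matches 7 of the 7, leaving 0 unmatched; no matching can do better.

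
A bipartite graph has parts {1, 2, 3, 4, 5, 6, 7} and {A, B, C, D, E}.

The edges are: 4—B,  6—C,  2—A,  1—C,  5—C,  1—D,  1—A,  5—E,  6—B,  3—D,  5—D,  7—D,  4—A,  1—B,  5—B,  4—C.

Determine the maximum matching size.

One maximum matching: 1–C, 2–A, 3–D, 4–B, 5–E.
The set {1, 2, 3, 4, 6, 7} has only 4 neighbours ({A, B, C, D}), so by Hall's theorem at most 5 of the 7 left vertices can be matched.

5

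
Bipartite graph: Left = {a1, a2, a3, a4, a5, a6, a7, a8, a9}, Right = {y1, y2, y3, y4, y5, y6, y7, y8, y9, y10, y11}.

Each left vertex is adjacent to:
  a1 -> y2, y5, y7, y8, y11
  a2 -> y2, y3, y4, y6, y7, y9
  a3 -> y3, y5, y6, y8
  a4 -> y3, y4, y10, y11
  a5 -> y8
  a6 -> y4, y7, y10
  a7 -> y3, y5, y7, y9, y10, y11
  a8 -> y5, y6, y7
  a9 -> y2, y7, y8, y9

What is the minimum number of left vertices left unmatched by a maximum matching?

0

For example, pair a1-y2, a2-y9, a3-y3, a4-y10, a5-y8, a6-y4, a7-y11, a8-y6, a9-y7.
All 9 left vertices are matched, so no larger matching exists.
That matches 9 of the 9, leaving 0 unmatched; no matching can do better.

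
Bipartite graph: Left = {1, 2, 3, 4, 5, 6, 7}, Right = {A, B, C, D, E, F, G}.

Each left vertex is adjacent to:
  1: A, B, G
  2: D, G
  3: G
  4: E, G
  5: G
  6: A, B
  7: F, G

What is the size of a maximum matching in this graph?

6

A valid assignment of size 6: 1→A, 2→D, 3→G, 4→E, 6→B, 7→F.
The set {3, 5} has only 1 neighbour ({G}), so by Hall's theorem at most 6 of the 7 left vertices can be matched.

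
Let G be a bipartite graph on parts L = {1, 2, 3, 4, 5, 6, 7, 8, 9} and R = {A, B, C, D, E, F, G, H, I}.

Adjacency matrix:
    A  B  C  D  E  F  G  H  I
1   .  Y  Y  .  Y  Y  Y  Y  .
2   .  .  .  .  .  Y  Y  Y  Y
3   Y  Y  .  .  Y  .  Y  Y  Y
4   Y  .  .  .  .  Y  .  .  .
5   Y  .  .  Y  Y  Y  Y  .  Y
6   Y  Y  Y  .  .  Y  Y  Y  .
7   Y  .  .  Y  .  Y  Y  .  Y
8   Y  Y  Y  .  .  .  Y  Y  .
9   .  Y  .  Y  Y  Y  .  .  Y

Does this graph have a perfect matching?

For example, pair 1-G, 2-H, 3-B, 4-F, 5-I, 6-C, 7-D, 8-A, 9-E.
Every left vertex is matched, so this is a perfect matching.

Yes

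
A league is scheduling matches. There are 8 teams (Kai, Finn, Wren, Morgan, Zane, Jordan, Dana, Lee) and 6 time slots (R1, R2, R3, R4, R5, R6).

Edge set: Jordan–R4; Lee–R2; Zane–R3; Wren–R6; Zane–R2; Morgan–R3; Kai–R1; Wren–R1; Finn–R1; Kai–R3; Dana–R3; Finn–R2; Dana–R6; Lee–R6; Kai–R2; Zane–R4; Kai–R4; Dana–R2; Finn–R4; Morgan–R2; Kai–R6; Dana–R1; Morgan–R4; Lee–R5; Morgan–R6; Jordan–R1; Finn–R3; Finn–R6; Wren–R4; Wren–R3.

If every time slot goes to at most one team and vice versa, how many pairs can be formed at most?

6

A valid assignment of size 6: Kai-R2, Finn-R4, Wren-R1, Morgan-R6, Zane-R3, Lee-R5.
The set {Kai, Finn, Wren, Morgan, Zane, Jordan, Dana} has only 5 neighbours ({R1, R2, R3, R4, R6}), so by Hall's theorem at most 6 of the 8 teams can be matched.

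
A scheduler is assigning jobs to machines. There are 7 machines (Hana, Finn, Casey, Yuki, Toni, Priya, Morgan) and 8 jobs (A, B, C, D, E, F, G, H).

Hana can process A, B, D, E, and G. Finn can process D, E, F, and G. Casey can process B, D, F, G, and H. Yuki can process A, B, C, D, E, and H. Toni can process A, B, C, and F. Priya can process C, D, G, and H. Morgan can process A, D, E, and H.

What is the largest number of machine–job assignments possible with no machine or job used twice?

A valid assignment of size 7: Hana–G, Finn–D, Casey–H, Yuki–A, Toni–B, Priya–C, Morgan–E.
All 7 machines are matched, so no larger matching exists.

7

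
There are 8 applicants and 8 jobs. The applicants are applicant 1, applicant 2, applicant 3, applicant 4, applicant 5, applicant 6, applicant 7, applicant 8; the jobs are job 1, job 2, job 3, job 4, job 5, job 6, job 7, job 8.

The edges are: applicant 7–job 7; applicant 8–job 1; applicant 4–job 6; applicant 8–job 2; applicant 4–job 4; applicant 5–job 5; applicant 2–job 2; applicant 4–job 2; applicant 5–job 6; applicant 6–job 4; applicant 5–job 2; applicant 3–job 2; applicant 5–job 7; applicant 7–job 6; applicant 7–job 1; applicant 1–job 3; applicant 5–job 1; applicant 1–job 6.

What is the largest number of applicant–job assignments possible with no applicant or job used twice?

7

One maximum matching: applicant 1→job 3, applicant 2→job 2, applicant 4→job 6, applicant 5→job 5, applicant 6→job 4, applicant 7→job 7, applicant 8→job 1.
The set {applicant 2, applicant 3} has only 1 neighbour ({job 2}), so by Hall's theorem at most 7 of the 8 applicants can be matched.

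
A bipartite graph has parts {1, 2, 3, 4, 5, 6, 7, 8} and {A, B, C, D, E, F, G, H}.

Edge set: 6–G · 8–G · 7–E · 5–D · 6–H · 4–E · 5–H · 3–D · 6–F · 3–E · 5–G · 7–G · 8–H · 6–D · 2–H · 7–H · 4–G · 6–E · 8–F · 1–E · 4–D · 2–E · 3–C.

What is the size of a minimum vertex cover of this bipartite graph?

6

The 6 edges 1–E, 2–H, 3–C, 4–D, 5–G, 6–F form a matching, so any vertex cover needs at least 6 vertices (one per matched edge).
Conversely {3, D, E, F, G, H} meets every edge and has exactly 6 vertices, so 6 is optimal.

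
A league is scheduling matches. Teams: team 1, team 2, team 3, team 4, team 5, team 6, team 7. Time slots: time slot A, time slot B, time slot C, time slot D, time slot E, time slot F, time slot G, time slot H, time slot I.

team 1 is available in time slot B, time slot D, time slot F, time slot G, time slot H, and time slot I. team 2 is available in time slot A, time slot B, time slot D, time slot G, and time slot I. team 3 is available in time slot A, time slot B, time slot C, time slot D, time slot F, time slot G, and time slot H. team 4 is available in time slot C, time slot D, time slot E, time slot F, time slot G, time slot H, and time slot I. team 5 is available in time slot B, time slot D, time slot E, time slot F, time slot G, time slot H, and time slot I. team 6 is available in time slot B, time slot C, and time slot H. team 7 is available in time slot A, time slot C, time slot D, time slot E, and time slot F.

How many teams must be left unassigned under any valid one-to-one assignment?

0

One maximum matching: team 1→time slot H, team 2→time slot I, team 3→time slot G, team 4→time slot E, team 5→time slot D, team 6→time slot B, team 7→time slot C.
All 7 teams are matched, so no larger matching exists.
That matches 7 of the 7, leaving 0 unmatched; no matching can do better.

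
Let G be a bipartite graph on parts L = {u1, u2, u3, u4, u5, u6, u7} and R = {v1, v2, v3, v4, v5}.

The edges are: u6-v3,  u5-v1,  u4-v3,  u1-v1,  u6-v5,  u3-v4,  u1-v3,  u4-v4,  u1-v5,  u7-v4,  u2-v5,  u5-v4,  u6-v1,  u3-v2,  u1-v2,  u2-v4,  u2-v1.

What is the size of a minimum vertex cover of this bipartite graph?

A maximum matching has 5 edges (e.g. u1–v5, u2–v4, u3–v2, u4–v3, u5–v1).
By König's theorem the minimum vertex cover has the same size. One such cover is {v1, v2, v3, v4, v5}.

5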